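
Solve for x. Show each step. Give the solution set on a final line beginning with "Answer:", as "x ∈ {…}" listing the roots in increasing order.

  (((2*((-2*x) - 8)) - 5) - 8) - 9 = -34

Step 1. [(((2*((-2*x) - 8)) - 5) - 8) - 9 = -34] the outer -9 inverts by adding 9, so sub: ((2*((-2*x) - 8)) - 5) - 8 = -25.
Step 2. [((2*((-2*x) - 8)) - 5) - 8 = -25] peel the -8: add 8 from each side, so sub: (2*((-2*x) - 8)) - 5 = -17.
Step 3. [(2*((-2*x) - 8)) - 5 = -17] peel the -5: add 5 from each side. So sub: 2*((-2*x) - 8) = -12.
Step 4. [2*((-2*x) - 8) = -12] divide by the outer 2. So div: (-2*x) - 8 = -6.
Step 5. [(-2*x) - 8 = -6] common factor -2 (LHS and -6) — divide through, so factor: x + 4 = 3.
Step 6. [x + 4 = 3] 4 comes off first (subtract 4), so sub: x = -1.

Answer: x ∈ {-1}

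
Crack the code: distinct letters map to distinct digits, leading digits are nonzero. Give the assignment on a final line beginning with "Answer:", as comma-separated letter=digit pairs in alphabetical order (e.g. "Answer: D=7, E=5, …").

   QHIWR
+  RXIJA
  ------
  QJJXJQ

Step 1. [col 1: R + A ≡ Q (mod 10)] several values work for R in column 1 (R + A ≡ Q (mod 10), carry-in 0); try R=8. So R=8.
Step 2. [col 1: R + A ≡ Q (mod 10)] A=3 is one option consistent with column 1 (R + A ≡ Q (mod 10), carry-in 0) — take it. So A=3.
Step 3. [col 1: R + A ≡ Q (mod 10)] column 1: given R=8, A=3, carry-in 0, and digits 3,8 already taken and all letters distinct, R+A≡Q (mod 10) forces Q=1, so Q=1.
Step 4. [col 2: W + J ≡ J (mod 10)] column 2: given nothing yet, carry-in 1, and digits 1,3,8 already taken and all letters distinct, W+J≡J (mod 10) forces W=9. So W=9.
Step 5. [col 2: W + J ≡ J (mod 10)] column 2 (W + J ≡ J (mod 10), carry-in 1) doesn't pin J yet; pick J=0 and continue, so J=0.
Step 6. [col 3: I + I ≡ X (mod 10)] column 3 reads I+I+carry(1)=X with nothing yet; with digits 0,1,3,8,9 already taken and all letters distinct, the only value for X is 5 ⇒ X=5.
Step 7. [col 3: I + I ≡ X (mod 10)] I=7 is one option consistent with column 3 (I + I ≡ X (mod 10), carry-in 1) — take it. So I=7.
Step 8. [col 4: H + X ≡ J (mod 10)] from column 4 (X=5, J=0, carry-in 1, digits 0,1,3,5,7,8,9 already taken and all letters distinct): H must equal 4. So H=4.

Answer: A=3, H=4, I=7, J=0, Q=1, R=8, W=9, X=5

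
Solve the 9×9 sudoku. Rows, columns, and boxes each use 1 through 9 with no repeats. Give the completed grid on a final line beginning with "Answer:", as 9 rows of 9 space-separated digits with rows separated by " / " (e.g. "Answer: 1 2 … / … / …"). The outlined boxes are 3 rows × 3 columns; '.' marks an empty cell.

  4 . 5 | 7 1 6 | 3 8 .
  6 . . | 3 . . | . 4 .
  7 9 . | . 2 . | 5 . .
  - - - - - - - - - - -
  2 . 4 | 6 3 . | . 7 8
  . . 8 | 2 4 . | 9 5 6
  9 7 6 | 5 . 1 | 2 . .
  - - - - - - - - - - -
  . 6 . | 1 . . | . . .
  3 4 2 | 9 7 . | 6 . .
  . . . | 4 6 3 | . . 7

Step 1. [r2c3∈{1}] r2c3 is down to just 1. So r2c3=1.
Step 2. [r8c6∈{5,8}] r8c6 is the only open cell in row 8 admitting 8 ⇒ r8c6=8.
Step 3. [r9c8∈{1,2,9}] r9c8 is the only open cell in row 9 admitting 2 ⇒ r9c8=2.
Step 4. [r7c5∈{5}] r7c5 has the single candidate 5 ⇒ r7c5=5.
Step 5. [r5c1∈{1}] only 1 remains possible at r5c1, so r5c1=1.
Step 6. [r2c5∈{8,9}] col 5 places 9 nowhere but r2c5. So r2c5=9.
Step 7. [r8c8∈{1}] r8c8's peers cover all but 1. So r8c8=1.
Step 8. [r9c7∈{8}] only 8 remains possible at r9c7. So r9c7=8.
Step 9. [r7c8∈{3,9}] 9 has one home in col 8: r7c8. So r7c8=9.
Step 10. [r7c9∈{3,4}] 3 has one home in row 7: r7c9 ⇒ r7c9=3.
Step 11. [r2c9∈{2}] r2c9 is down to just 2. So r2c9=2.
Step 12. [r4c2∈{5}] r4c2 has the single candidate 5 ⇒ r4c2=5.
Step 13. [r5c6∈{7}] only 7 remains possible at r5c6, so r5c6=7.
Step 14. [r3c9∈{1}] only 1 remains possible at r3c9. So r3c9=1.
Step 15. [r9c1∈{5}] only 5 remains possible at r9c1. So r9c1=5.
Step 16. [r3c3∈{3}] only 3 remains possible at r3c3. So r3c3=3.
Step 17. [r3c4∈{8}] nothing but 8 survives at r3c4 ⇒ r3c4=8.
Step 18. [r6c5∈{8}] r6c5 has the single candidate 8. So r6c5=8.
Step 19. [r7c3∈{7}] r7c3's peers cover all but 7 ⇒ r7c3=7.
Step 20. [r1c9∈{9}] only 9 remains possible at r1c9. So r1c9=9.
Step 21. [r5c2∈{3}] only 3 remains possible at r5c2 ⇒ r5c2=3.
Step 22. [r3c8∈{6}] r3c8 has the single candidate 6, so r3c8=6.
Step 23. [r7c7∈{4}] r7c7 is down to just 4, so r7c7=4.
Step 24. [r1c2∈{2}] r1c2's peers cover all but 2 ⇒ r1c2=2.
Step 25. [r6c9∈{4}] r6c9 is down to just 4 ⇒ r6c9=4.
Step 26. [r3c6∈{4}] r3c6's peers cover all but 4 ⇒ r3c6=4.
Step 27. [r4c7∈{1}] r4c7 is down to just 1, so r4c7=1.
Step 28. [r7c1∈{8}] r7c1 is down to just 8. So r7c1=8.
Step 29. [r2c6∈{5}] r2c6's peers cover all but 5, so r2c6=5.
Step 30. [r9c2∈{1}] r9c2's peers cover all but 1 ⇒ r9c2=1.
Step 31. [r2c7∈{7}] only 7 remains possible at r2c7, so r2c7=7.
Step 32. [r4c6∈{9}] only 9 remains possible at r4c6, so r4c6=9.
Step 33. [r6c8∈{3}] r6c8 is down to just 3, so r6c8=3.
Step 34. [r9c3∈{9}] r9c3's peers cover all but 9. So r9c3=9.
Step 35. [r8c9∈{5}] r8c9's peers cover all but 5 ⇒ r8c9=5.
Step 36. [r7c6∈{2}] r7c6's peers cover all but 2. So r7c6=2.
Step 37. [r2c2∈{8}] nothing but 8 survives at r2c2. So r2c2=8.

Answer: 4 2 5 7 1 6 3 8 9 / 6 8 1 3 9 5 7 4 2 / 7 9 3 8 2 4 5 6 1 / 2 5 4 6 3 9 1 7 8 / 1 3 8 2 4 7 9 5 6 / 9 7 6 5 8 1 2 3 4 / 8 6 7 1 5 2 4 9 3 / 3 4 2 9 7 8 6 1 5 / 5 1 9 4 6 3 8 2 7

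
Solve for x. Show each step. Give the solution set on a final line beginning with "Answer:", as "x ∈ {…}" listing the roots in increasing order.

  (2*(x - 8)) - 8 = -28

Step 1. [(2*(x - 8)) - 8 = -28] 2 | LHS and 2 | -28: pull 2 out. So factor: (x - 8) - 4 = -14.
Step 2. [(x - 8) - 4 = -14] 4 comes off first (add 4), so sub: x - 8 = -10.
Step 3. [x - 8 = -10] -8 is outermost — add 8 both sides ⇒ sub: x = -2.

Answer: x ∈ {-2}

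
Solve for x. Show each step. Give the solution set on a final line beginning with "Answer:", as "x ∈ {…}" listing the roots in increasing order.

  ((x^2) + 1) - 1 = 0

Step 1. [((x^2) + 1) - 1 = 0] peel the -1: add 1 from each side ⇒ sub: (x^2) + 1 = 1.
Step 2. [(x^2) + 1 = 1] +1 is outermost — subtract 1 both sides ⇒ sub: x^2 = 0.
Step 3. [x^2 = 0] LHS squared, RHS 0 ≥ 0: apply √ (±) ⇒ sqrt: x = 0.

Answer: x ∈ {0}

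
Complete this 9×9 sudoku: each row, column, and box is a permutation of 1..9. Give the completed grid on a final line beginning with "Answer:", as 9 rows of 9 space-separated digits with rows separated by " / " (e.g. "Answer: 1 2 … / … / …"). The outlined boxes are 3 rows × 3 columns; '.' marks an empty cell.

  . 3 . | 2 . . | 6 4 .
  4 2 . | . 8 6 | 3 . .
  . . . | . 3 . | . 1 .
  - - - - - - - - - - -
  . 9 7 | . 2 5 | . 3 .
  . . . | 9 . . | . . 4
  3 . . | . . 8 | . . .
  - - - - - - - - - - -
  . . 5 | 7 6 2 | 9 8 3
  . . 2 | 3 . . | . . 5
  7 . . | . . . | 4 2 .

Step 1. [r7c1∈{1}] only 1 remains possible at r7c1. So r7c1=1.
Step 2. [r3c2∈{5,6,7,8}] col 2 places 7 nowhere but r3c2. So r3c2=7.
Step 3. [r6c3∈{1,4,6}] col 3 places 4 nowhere but r6c3 ⇒ r6c3=4.
Step 4. [r9c4∈{1,5,8}] in col 4, 8 fits only at r9c4. So r9c4=8.
Step 5. [r9c2∈{6}] only 6 remains possible at r9c2 ⇒ r9c2=6.
Step 6. [r9c9∈{1}] r9c9 is down to just 1. So r9c9=1.
Step 7. [r9c6∈{9}] nothing but 9 survives at r9c6. So r9c6=9.
Step 8. [r1c5∈{1,5,7,9}] 9 has one home in col 5: r1c5 ⇒ r1c5=9.
Step 9. [r5c1∈{2,5,6,8}] r5c1 is the only open cell in col 1 admitting 2. So r5c1=2.
Step 10. [r4c4∈{1,4,6}] row 4 places 4 nowhere but r4c4, so r4c4=4.
Step 11. [r3c4∈{5}] r3c4 is down to just 5. So r3c4=5.
Step 12. [r2c8∈{5,7,9}] across row 2, 5 lands solely at r2c8 ⇒ r2c8=5.
Step 13. [r8c5∈{1,4}] 4 has one home in col 5: r8c5 ⇒ r8c5=4.
Step 14. [r8c8∈{6,7}] r8c8 is the only open cell in row 8 admitting 6 ⇒ r8c8=6.
Step 15. [r5c8∈{7}] r5c8 is down to just 7. So r5c8=7.
Step 16. [r5c5∈{1}] only 1 remains possible at r5c5, so r5c5=1.
Step 17. [r5c3∈{6,8}] 6 has one home in row 5: r5c3, so r5c3=6.
Step 18. [r4c1∈{8}] nothing but 8 survives at r4c1, so r4c1=8.
Step 19. [r1c6∈{1,7}] col 6 places 7 nowhere but r1c6. So r1c6=7.
Step 20. [r1c9∈{8}] nothing but 8 survives at r1c9. So r1c9=8.
Step 21. [r5c2∈{5}] r5c2 is down to just 5 ⇒ r5c2=5.
Step 22. [r6c7∈{1,2,5}] in row 6, 5 fits only at r6c7, so r6c7=5.
Step 23. [r6c9∈{2,6,9}] row 6 places 2 nowhere but r6c9, so r6c9=2.
Step 24. [r3c9∈{9}] r3c9 is down to just 9. So r3c9=9.
Step 25. [r2c4∈{1}] only 1 remains possible at r2c4, so r2c4=1.
Step 26. [r1c1∈{5}] r1c1 is down to just 5 ⇒ r1c1=5.
Step 27. [r3c1∈{6}] r3c1 has the single candidate 6 ⇒ r3c1=6.
Step 28. [r6c2∈{1}] r6c2 is down to just 1 ⇒ r6c2=1.
Step 29. [r8c7∈{7}] r8c7 is down to just 7. So r8c7=7.
Step 30. [r4c7∈{1}] r4c7 is down to just 1. So r4c7=1.
Step 31. [r7c2∈{4}] only 4 remains possible at r7c2. So r7c2=4.
Step 32. [r1c3∈{1}] nothing but 1 survives at r1c3 ⇒ r1c3=1.
Step 33. [r3c3∈{8}] r3c3 is down to just 8. So r3c3=8.
Step 34. [r6c5∈{7}] r6c5 has the single candidate 7 ⇒ r6c5=7.
Step 35. [r3c6∈{4}] r3c6's peers cover all but 4. So r3c6=4.
Step 36. [r5c7∈{8}] r5c7 has the single candidate 8, so r5c7=8.
Step 37. [r8c6∈{1}] r8c6 is down to just 1, so r8c6=1.
Step 38. [r4c9∈{6}] only 6 remains possible at r4c9. So r4c9=6.
Step 39. [r3c7∈{2}] r3c7's peers cover all but 2. So r3c7=2.
Step 40. [r2c3∈{9}] r2c3 has the single candidate 9, so r2c3=9.
Step 41. [r5c6∈{3}] only 3 remains possible at r5c6 ⇒ r5c6=3.
Step 42. [r2c9∈{7}] r2c9's peers cover all but 7, so r2c9=7.
Step 43. [r9c3∈{3}] r9c3 has the single candidate 3. So r9c3=3.
Step 44. [r8c2∈{8}] r8c2 has the single candidate 8. So r8c2=8.
Step 45. [r9c5∈{5}] only 5 remains possible at r9c5 ⇒ r9c5=5.
Step 46. [r8c1∈{9}] r8c1 has the single candidate 9, so r8c1=9.
Step 47. [r6c8∈{9}] nothing but 9 survives at r6c8, so r6c8=9.
Step 48. [r6c4∈{6}] r6c4 has the single candidate 6, so r6c4=6.

Answer: 5 3 1 2 9 7 6 4 8 / 4 2 9 1 8 6 3 5 7 / 6 7 8 5 3 4 2 1 9 / 8 9 7 4 2 5 1 3 6 / 2 5 6 9 1 3 8 7 4 / 3 1 4 6 7 8 5 9 2 / 1 4 5 7 6 2 9 8 3 / 9 8 2 3 4 1 7 6 5 / 7 6 3 8 5 9 4 2 1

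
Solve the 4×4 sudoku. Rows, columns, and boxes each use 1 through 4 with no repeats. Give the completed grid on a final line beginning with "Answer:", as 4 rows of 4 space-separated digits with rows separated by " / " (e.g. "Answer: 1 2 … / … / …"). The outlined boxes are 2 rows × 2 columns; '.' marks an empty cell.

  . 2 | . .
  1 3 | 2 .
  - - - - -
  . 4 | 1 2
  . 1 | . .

Step 1. [r2c4∈{4}] nothing but 4 survives at r2c4, so r2c4=4.
Step 2. [r4c4∈{3}] nothing but 3 survives at r4c4 ⇒ r4c4=3.
Step 3. [r1c3∈{3}] nothing but 3 survives at r1c3, so r1c3=3.
Step 4. [r4c3∈{4}] only 4 remains possible at r4c3. So r4c3=4.
Step 5. [r3c1∈{3}] r3c1 is down to just 3. So r3c1=3.
Step 6. [r4c1∈{2}] r4c1 is down to just 2. So r4c1=2.
Step 7. [r1c4∈{1}] only 1 remains possible at r1c4. So r1c4=1.
Step 8. [r1c1∈{4}] r1c1 has the single candidate 4. So r1c1=4.

Answer: 4 2 3 1 / 1 3 2 4 / 3 4 1 2 / 2 1 4 3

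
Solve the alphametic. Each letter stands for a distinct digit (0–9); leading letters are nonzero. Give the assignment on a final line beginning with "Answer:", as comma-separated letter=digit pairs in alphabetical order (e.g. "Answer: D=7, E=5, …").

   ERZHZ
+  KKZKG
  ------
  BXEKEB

Step 1. [col 1: Z + G ≡ B (mod 10)] B=1 is one option consistent with column 1 (Z + G ≡ B (mod 10), carry-in 0) — take it. So B=1.
Step 2. [col 1: Z + G ≡ B (mod 10)] no forcing yet in column 1 (carry-in 0); G=8 is free and consistent — try it, so G=8.
Step 3. [col 1: Z + G ≡ B (mod 10)] in column 1 we have Z+G≡B with carry-in 0; given G=8, B=1 and digits 1,8 already taken and all letters distinct, that pins Z to 3, so Z=3.
Step 4. [col 2: H + K ≡ E (mod 10)] E=2 is one option consistent with column 2 (H + K ≡ E (mod 10), carry-in 1) — take it. So E=2.
Step 5. [col 2: H + K ≡ E (mod 10)] column 2 (H + K ≡ E (mod 10), carry-in 1) doesn't pin H yet; pick H=4 and continue ⇒ H=4.
Step 6. [col 2: H + K ≡ E (mod 10)] column 2: given H=4, E=2, carry-in 1, and digits 1,2,3,4,8 already taken and all letters distinct, H+K≡E (mod 10) forces K=7, so K=7.
Step 7. [col 4: R + K ≡ E (mod 10)] column 4 reads R+K+carry(0)=E with K=7, E=2; with digits 1,2,3,4,7,8 already taken and all letters distinct, the only value for R is 5, so R=5.
Step 8. [col 5: E + K ≡ X (mod 10)] column 5: given E=2, K=7, carry-in 1, and digits 1,2,3,4,5,7,8 already taken and all letters distinct, E+K≡X (mod 10) forces X=0 ⇒ X=0.

Answer: B=1, E=2, G=8, H=4, K=7, R=5, X=0, Z=3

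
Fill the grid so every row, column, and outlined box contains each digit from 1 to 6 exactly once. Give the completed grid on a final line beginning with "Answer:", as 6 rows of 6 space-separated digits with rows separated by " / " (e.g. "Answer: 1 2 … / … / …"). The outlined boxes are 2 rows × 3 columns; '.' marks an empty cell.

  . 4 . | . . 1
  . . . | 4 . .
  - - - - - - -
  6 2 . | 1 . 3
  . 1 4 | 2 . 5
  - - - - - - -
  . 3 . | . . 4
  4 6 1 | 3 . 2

Step 1. [r2c2∈{5}] r2c2's peers cover all but 5. So r2c2=5.
Step 2. [r2c6∈{6}] nothing but 6 survives at r2c6, so r2c6=6.
Step 3. [r5c1∈{2,5}] col 1 places 5 nowhere but r5c1. So r5c1=5.
Step 4. [r4c1∈{3}] nothing but 3 survives at r4c1, so r4c1=3.
Step 5. [r1c1∈{2}] r1c1's peers cover all but 2, so r1c1=2.
Step 6. [r2c3∈{3}] r2c3 has the single candidate 3 ⇒ r2c3=3.
Step 7. [r6c5∈{5}] only 5 remains possible at r6c5 ⇒ r6c5=5.
Step 8. [r5c5∈{1,6}] in row 5, 1 fits only at r5c5. So r5c5=1.
Step 9. [r1c3∈{6}] r1c3 has the single candidate 6. So r1c3=6.
Step 10. [r3c5∈{4}] nothing but 4 survives at r3c5 ⇒ r3c5=4.
Step 11. [r1c5∈{3}] only 3 remains possible at r1c5 ⇒ r1c5=3.
Step 12. [r2c1∈{1}] r2c1 is down to just 1 ⇒ r2c1=1.
Step 13. [r1c4∈{5}] only 5 remains possible at r1c4. So r1c4=5.
Step 14. [r5c3∈{2}] r5c3's peers cover all but 2 ⇒ r5c3=2.
Step 15. [r2c5∈{2}] r2c5 is down to just 2 ⇒ r2c5=2.
Step 16. [r3c3∈{5}] r3c3's peers cover all but 5. So r3c3=5.
Step 17. [r5c4∈{6}] r5c4's peers cover all but 6. So r5c4=6.
Step 18. [r4c5∈{6}] only 6 remains possible at r4c5. So r4c5=6.

Answer: 2 4 6 5 3 1 / 1 5 3 4 2 6 / 6 2 5 1 4 3 / 3 1 4 2 6 5 / 5 3 2 6 1 4 / 4 6 1 3 5 2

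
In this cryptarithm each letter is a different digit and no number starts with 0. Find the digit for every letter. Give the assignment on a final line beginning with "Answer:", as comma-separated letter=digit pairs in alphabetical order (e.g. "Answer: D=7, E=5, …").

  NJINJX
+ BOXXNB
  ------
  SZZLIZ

Step 1. [col 1: X + B ≡ Z (mod 10)] no forcing yet in column 1 (carry-in 0); B=7 is free and consistent — try it. So B=7.
Step 2. [col 1: X + B ≡ Z (mod 10)] column 1 (X + B ≡ Z (mod 10), carry-in 0) doesn't pin X yet; pick X=8 and continue, so X=8.
Step 3. [col 1: X + B ≡ Z (mod 10)] from column 1 (X=8, B=7, carry-in 0, digits 7,8 already taken and all letters distinct): Z must equal 5, so Z=5.
Step 4. [col 2: J + N ≡ I (mod 10)] column 2 (J + N ≡ I (mod 10), carry-in 1) doesn't pin N yet; pick N=2 and continue, so N=2.
Step 5. [col 2: J + N ≡ I (mod 10)] column 2 (J + N ≡ I (mod 10), carry-in 1) doesn't pin J yet; pick J=3 and continue, so J=3.
Step 6. [col 2: J + N ≡ I (mod 10)] in column 2 we have J+N≡I with carry-in 1; given J=3, N=2 and digits 2,3,5,7,8 already taken and all letters distinct, that pins I to 6, so I=6.
Step 7. [col 3: N + X ≡ L (mod 10)] column 3: given N=2, X=8, carry-in 0, and digits 2,3,5,6,7,8 already taken and all letters distinct, N+X≡L (mod 10) forces L=0, so L=0.
Step 8. [col 5: J + O ≡ Z (mod 10)] column 5: given J=3, Z=5, carry-in 1, and digits 0,2,3,5,6,7,8 already taken and all letters distinct, J+O≡Z (mod 10) forces O=1. So O=1.
Step 9. [col 6: N + B ≡ S (mod 10)] from column 6 (N=2, B=7, carry-in 0, digits 0,1,2,3,5,6,7,8 already taken and all letters distinct): S must equal 9 ⇒ S=9.

Answer: B=7, I=6, J=3, L=0, N=2, O=1, S=9, X=8, Z=5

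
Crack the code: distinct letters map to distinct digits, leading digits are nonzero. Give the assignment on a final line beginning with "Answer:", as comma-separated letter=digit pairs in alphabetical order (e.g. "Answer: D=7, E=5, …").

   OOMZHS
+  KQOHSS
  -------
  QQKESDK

Step 1. [col 1: S + S ≡ K (mod 10)] no forcing yet in column 1 (carry-in 0); K=6 is free and consistent — try it, so K=6.
Step 2. [Q] adding two 6-digit numbers gives at most 6+1 digits, and here it does — Q is that final carry and must be 1. So Q=1.
Step 3. [col 1: S + S ≡ K (mod 10)] S=3 is one option consistent with column 1 (S + S ≡ K (mod 10), carry-in 0) — take it. So S=3.
Step 4. [col 2: H + S ≡ D (mod 10)] column 2 (H + S ≡ D (mod 10), carry-in 0) doesn't pin D yet; pick D=7 and continue ⇒ D=7.
Step 5. [col 2: H + S ≡ D (mod 10)] column 2 reads H+S+carry(0)=D with S=3, D=7; with digits 1,3,6,7 already taken and all letters distinct, the only value for H is 4, so H=4.
Step 6. [col 3: Z + H ≡ S (mod 10)] column 3 reads Z+H+carry(0)=S with H=4, S=3; with digits 1,3,4,6,7 already taken and all letters distinct, the only value for Z is 9, so Z=9.
Step 7. [col 4: M + O ≡ E (mod 10)] column 4 reads M+O+carry(1)=E with nothing yet; with digits 1,3,4,6,7,9 already taken and all letters distinct, the only value for E is 8 ⇒ E=8.
Step 8. [col 4: M + O ≡ E (mod 10)] no forcing yet in column 4 (carry-in 1); O=5 is free and consistent — try it, so O=5.
Step 9. [col 4: M + O ≡ E (mod 10)] from column 4 (O=5, E=8, carry-in 1, digits 1,3,4,5,6,7,8,9 already taken and all letters distinct): M must equal 2 ⇒ M=2.

Answer: D=7, E=8, H=4, K=6, M=2, O=5, Q=1, S=3, Z=9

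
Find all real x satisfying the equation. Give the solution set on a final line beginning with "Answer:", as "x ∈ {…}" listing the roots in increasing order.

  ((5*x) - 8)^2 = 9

Step 1. [((5*x) - 8)^2 = 9] 9 ≥ 0, LHS is (·)² — take ±√. So sqrt: (5*x) - 8 = 3 or -3.
Step 2. [(5*x) - 8 = 3 or -3] peel the -8: add 8 from each side. So sub: 5*x = 11 or 5.
Step 3. [5*x = 11 or 5] 5 out front; divide by 5 ⇒ div: x = 11/5 or 1.

Answer: x ∈ {1, 11/5}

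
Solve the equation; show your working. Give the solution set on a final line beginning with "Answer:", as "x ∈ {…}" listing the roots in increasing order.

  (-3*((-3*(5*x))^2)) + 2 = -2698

Step 1. [(-3*((-3*(5*x))^2)) + 2 = -2698] 2 comes off first (subtract 2) ⇒ sub: -3*((-3*(5*x))^2) = -2700.
Step 2. [-3*((-3*(5*x))^2) = -2700] leading coefficient -3: divide by -3, so div: (-3*(5*x))^2 = 900.
Step 3. [(-3*(5*x))^2 = 900] LHS squared, RHS 900 ≥ 0: apply √ (±), so sqrt: -3*(5*x) = 30 or -30.
Step 4. [-3*(5*x) = 30 or -30] divide by the outer -3. So div: 5*x = -10 or 10.
Step 5. [5*x = -10 or 10] LHS = 5·(…); ÷5 both sides, so div: x = -2 or 2.

Answer: x ∈ {-2, 2}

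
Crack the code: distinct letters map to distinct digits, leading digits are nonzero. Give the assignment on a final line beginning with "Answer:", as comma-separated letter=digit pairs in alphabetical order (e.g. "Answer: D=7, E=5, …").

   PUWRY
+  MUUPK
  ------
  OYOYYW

Step 1. [col 1: Y + K ≡ W (mod 10)] W=6 is one option consistent with column 1 (Y + K ≡ W (mod 10), carry-in 0) — take it, so W=6.
Step 2. [O] adding two 5-digit numbers gives at most 5+1 digits, and here it does — O is that final carry and must be 1, so O=1.
Step 3. [col 1: Y + K ≡ W (mod 10)] no forcing yet in column 1 (carry-in 0); K=4 is free and consistent — try it ⇒ K=4.
Step 4. [col 1: Y + K ≡ W (mod 10)] column 1: given K=4, W=6, carry-in 0, and digits 1,4,6 already taken and all letters distinct, Y+K≡W (mod 10) forces Y=2 ⇒ Y=2.
Step 5. [col 2: R + P ≡ Y (mod 10)] column 2 (R + P ≡ Y (mod 10), carry-in 0) doesn't pin P yet; pick P=3 and continue. So P=3.
Step 6. [col 2: R + P ≡ Y (mod 10)] column 2: given P=3, Y=2, carry-in 0, and digits 1,2,3,4,6 already taken and all letters distinct, R+P≡Y (mod 10) forces R=9. So R=9.
Step 7. [col 3: W + U ≡ Y (mod 10)] column 3 reads W+U+carry(1)=Y with W=6, Y=2; with digits 1,2,3,4,6,9 already taken and all letters distinct, the only value for U is 5 ⇒ U=5.
Step 8. [col 5: P + M ≡ Y (mod 10)] from column 5 (P=3, Y=2, carry-in 1, digits 1,2,3,4,5,6,9 already taken and all letters distinct): M must equal 8. So M=8.

Answer: K=4, M=8, O=1, P=3, R=9, U=5, W=6, Y=2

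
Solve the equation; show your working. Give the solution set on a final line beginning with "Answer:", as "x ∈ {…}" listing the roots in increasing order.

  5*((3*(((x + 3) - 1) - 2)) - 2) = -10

Step 1. [5*((3*(((x + 3) - 1) - 2)) - 2) = -10] 5 out front; divide by 5. So div: (3*(((x + 3) - 1) - 2)) - 2 = -2.
Step 2. [(3*(((x + 3) - 1) - 2)) - 2 = -2] peel the -2: add 2 from each side, so sub: 3*(((x + 3) - 1) - 2) = 0.
Step 3. [3*(((x + 3) - 1) - 2) = 0] 3 out front; divide by 3 ⇒ div: ((x + 3) - 1) - 2 = 0.
Step 4. [((x + 3) - 1) - 2 = 0] 2 comes off first (add 2) ⇒ sub: (x + 3) - 1 = 2.
Step 5. [(x + 3) - 1 = 2] -1 is outermost — add 1 both sides. So sub: x + 3 = 3.
Step 6. [x + 3 = 3] subtract 3: x sits inside (… + 3), so sub: x = 0.

Answer: x ∈ {0}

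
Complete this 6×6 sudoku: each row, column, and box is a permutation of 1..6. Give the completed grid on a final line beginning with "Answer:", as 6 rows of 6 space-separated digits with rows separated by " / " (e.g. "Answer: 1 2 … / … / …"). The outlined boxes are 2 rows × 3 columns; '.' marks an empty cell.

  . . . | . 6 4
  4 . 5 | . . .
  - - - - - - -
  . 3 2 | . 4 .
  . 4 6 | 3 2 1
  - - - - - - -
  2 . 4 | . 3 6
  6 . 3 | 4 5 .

Step 1. [r1c3∈{1}] r1c3 has the single candidate 1. So r1c3=1.
Step 2. [r1c2∈{2}] r1c2 has the single candidate 2 ⇒ r1c2=2.
Step 3. [r2c4∈{1,2}] across col 4, 2 lands solely at r2c4, so r2c4=2.
Step 4. [r3c6∈{5}] r3c6 is down to just 5. So r3c6=5.
Step 5. [r5c2∈{1,5}] across row 5, 5 lands solely at r5c2 ⇒ r5c2=5.
Step 6. [r2c2∈{6}] r2c2 has the single candidate 6. So r2c2=6.
Step 7. [r2c6∈{3}] only 3 remains possible at r2c6. So r2c6=3.
Step 8. [r6c2∈{1}] nothing but 1 survives at r6c2. So r6c2=1.
Step 9. [r4c1∈{5}] r4c1 is down to just 5. So r4c1=5.
Step 10. [r6c6∈{2}] only 2 remains possible at r6c6, so r6c6=2.
Step 11. [r3c1∈{1}] only 1 remains possible at r3c1, so r3c1=1.
Step 12. [r1c1∈{3}] only 3 remains possible at r1c1 ⇒ r1c1=3.
Step 13. [r1c4∈{5}] only 5 remains possible at r1c4 ⇒ r1c4=5.
Step 14. [r5c4∈{1}] nothing but 1 survives at r5c4. So r5c4=1.
Step 15. [r3c4∈{6}] nothing but 6 survives at r3c4 ⇒ r3c4=6.
Step 16. [r2c5∈{1}] r2c5 is down to just 1 ⇒ r2c5=1.

Answer: 3 2 1 5 6 4 / 4 6 5 2 1 3 / 1 3 2 6 4 5 / 5 4 6 3 2 1 / 2 5 4 1 3 6 / 6 1 3 4 5 2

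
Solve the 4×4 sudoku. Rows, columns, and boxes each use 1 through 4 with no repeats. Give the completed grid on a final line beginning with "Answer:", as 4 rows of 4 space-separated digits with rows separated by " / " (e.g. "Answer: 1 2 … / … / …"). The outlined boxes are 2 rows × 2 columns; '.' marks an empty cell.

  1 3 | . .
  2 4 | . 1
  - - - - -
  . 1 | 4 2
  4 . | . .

Step 1. [r2c3∈{3}] only 3 remains possible at r2c3 ⇒ r2c3=3.
Step 2. [r4c4∈{3}] r4c4's peers cover all but 3, so r4c4=3.
Step 3. [r1c3∈{2}] nothing but 2 survives at r1c3. So r1c3=2.
Step 4. [r3c1∈{3}] r3c1 has the single candidate 3, so r3c1=3.
Step 5. [r1c4∈{4}] r1c4 is down to just 4, so r1c4=4.
Step 6. [r4c2∈{2}] r4c2's peers cover all but 2. So r4c2=2.
Step 7. [r4c3∈{1}] r4c3 is down to just 1 ⇒ r4c3=1.

Answer: 1 3 2 4 / 2 4 3 1 / 3 1 4 2 / 4 2 1 3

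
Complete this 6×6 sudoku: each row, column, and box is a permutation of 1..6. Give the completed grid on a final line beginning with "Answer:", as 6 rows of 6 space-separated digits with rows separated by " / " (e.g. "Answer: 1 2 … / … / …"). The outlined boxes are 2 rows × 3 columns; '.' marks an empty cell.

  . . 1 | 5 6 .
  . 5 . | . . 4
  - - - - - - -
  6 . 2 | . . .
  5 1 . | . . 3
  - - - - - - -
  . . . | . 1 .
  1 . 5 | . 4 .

Step 1. [r1c6∈{2}] r1c6's peers cover all but 2. So r1c6=2.
Step 2. [r4c4∈{2,4,6}] across row 4, 6 lands solely at r4c4 ⇒ r4c4=6.
Step 3. [r3c2∈{3,4}] in row 3, 3 fits only at r3c2, so r3c2=3.
Step 4. [r1c1∈{3,4}] across row 1, 3 lands solely at r1c1 ⇒ r1c1=3.
Step 5. [r5c1∈{2,4}] 4 has one home in col 1: r5c1 ⇒ r5c1=4.
Step 6. [r6c4∈{2,3}] across row 6, 3 lands solely at r6c4. So r6c4=3.
Step 7. [r3c6∈{1,5}] 1 has one home in col 6: r3c6, so r3c6=1.
Step 8. [r6c6∈{6}] only 6 remains possible at r6c6 ⇒ r6c6=6.
Step 9. [r5c2∈{2,6}] 6 has one home in col 2: r5c2, so r5c2=6.
Step 10. [r2c5∈{3}] nothing but 3 survives at r2c5. So r2c5=3.
Step 11. [r3c5∈{5}] only 5 remains possible at r3c5, so r3c5=5.
Step 12. [r5c4∈{2}] r5c4 has the single candidate 2, so r5c4=2.
Step 13. [r3c4∈{4}] only 4 remains possible at r3c4. So r3c4=4.
Step 14. [r2c3∈{6}] r2c3 is down to just 6, so r2c3=6.
Step 15. [r5c6∈{5}] r5c6's peers cover all but 5. So r5c6=5.
Step 16. [r2c1∈{2}] r2c1's peers cover all but 2, so r2c1=2.
Step 17. [r4c3∈{4}] r4c3 has the single candidate 4. So r4c3=4.
Step 18. [r6c2∈{2}] r6c2 is down to just 2. So r6c2=2.
Step 19. [r5c3∈{3}] r5c3's peers cover all but 3 ⇒ r5c3=3.
Step 20. [r2c4∈{1}] r2c4's peers cover all but 1, so r2c4=1.
Step 21. [r1c2∈{4}] r1c2 is down to just 4, so r1c2=4.
Step 22. [r4c5∈{2}] r4c5 is down to just 2, so r4c5=2.

Answer: 3 4 1 5 6 2 / 2 5 6 1 3 4 / 6 3 2 4 5 1 / 5 1 4 6 2 3 / 4 6 3 2 1 5 / 1 2 5 3 4 6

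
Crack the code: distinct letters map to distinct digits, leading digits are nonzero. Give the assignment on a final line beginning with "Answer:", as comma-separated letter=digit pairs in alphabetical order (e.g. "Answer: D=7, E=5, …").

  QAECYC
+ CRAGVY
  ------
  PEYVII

Step 1. [col 1: C + Y ≡ I (mod 10)] several values work for I in column 1 (C + Y ≡ I (mod 10), carry-in 0); try I=0, so I=0.
Step 2. [col 1: C + Y ≡ I (mod 10)] Y=7 is one option consistent with column 1 (C + Y ≡ I (mod 10), carry-in 0) — take it ⇒ Y=7.
Step 3. [col 1: C + Y ≡ I (mod 10)] from column 1 (Y=7, I=0, carry-in 0, digits 0,7 already taken and all letters distinct): C must equal 3. So C=3.
Step 4. [col 2: Y + V ≡ I (mod 10)] in column 2 we have Y+V≡I with carry-in 1; given Y=7, I=0 and digits 0,3,7 already taken and all letters distinct, that pins V to 2 ⇒ V=2.
Step 5. [col 3: C + G ≡ V (mod 10)] from column 3 (C=3, V=2, carry-in 1, digits 0,2,3,7 already taken and all letters distinct): G must equal 8. So G=8.
Step 6. [col 4: E + A ≡ Y (mod 10)] column 4 (E + A ≡ Y (mod 10), carry-in 1) doesn't pin A yet; pick A=1 and continue, so A=1.
Step 7. [col 4: E + A ≡ Y (mod 10)] in column 4 we have E+A≡Y with carry-in 1; given A=1, Y=7 and digits 0,1,2,3,7,8 already taken and all letters distinct, that pins E to 5. So E=5.
Step 8. [col 5: A + R ≡ E (mod 10)] from column 5 (A=1, E=5, carry-in 0, digits 0,1,2,3,5,7,8 already taken and all letters distinct): R must equal 4. So R=4.
Step 9. [col 6: Q + C ≡ P (mod 10)] from column 6 (C=3, carry-in 0, digits 0,1,2,3,4,5,7,8 already taken and all letters distinct): P must equal 9. So P=9.
Step 10. [col 6: Q + C ≡ P (mod 10)] column 6: given C=3, P=9, carry-in 0, and digits 0,1,2,3,4,5,7,8,9 already taken and all letters distinct, Q+C≡P (mod 10) forces Q=6, so Q=6.

Answer: A=1, C=3, E=5, G=8, I=0, P=9, Q=6, R=4, V=2, Y=7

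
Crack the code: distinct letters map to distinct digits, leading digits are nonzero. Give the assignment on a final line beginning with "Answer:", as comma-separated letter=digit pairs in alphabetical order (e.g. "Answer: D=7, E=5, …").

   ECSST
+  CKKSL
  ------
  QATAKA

Step 1. [col 1: T + L ≡ A (mod 10)] no forcing yet in column 1 (carry-in 0); A=0 is free and consistent — try it ⇒ A=0.
Step 2. [col 1: T + L ≡ A (mod 10)] no forcing yet in column 1 (carry-in 0); T=2 is free and consistent — try it ⇒ T=2.
Step 3. [Q] the sum has 6 digits but both addends have 5; that extra leading digit Q is the final carry, namely 1 ⇒ Q=1.
Step 4. [col 1: T + L ≡ A (mod 10)] in column 1 we have T+L≡A with carry-in 0; given T=2, A=0 and digits 0,1,2 already taken and all letters distinct, that pins L to 8, so L=8.
Step 5. [col 2: S + S ≡ K (mod 10)] several values work for S in column 2 (S + S ≡ K (mod 10), carry-in 1); try S=3, so S=3.
Step 6. [col 2: S + S ≡ K (mod 10)] column 2: given S=3, carry-in 1, and digits 0,1,2,3,8 already taken and all letters distinct, S+S≡K (mod 10) forces K=7, so K=7.
Step 7. [col 4: C + K ≡ T (mod 10)] column 4: given K=7, T=2, carry-in 1, and digits 0,1,2,3,7,8 already taken and all letters distinct, C+K≡T (mod 10) forces C=4, so C=4.
Step 8. [col 5: E + C ≡ A (mod 10)] column 5: given C=4, A=0, carry-in 1, and digits 0,1,2,3,4,7,8 already taken and all letters distinct, E+C≡A (mod 10) forces E=5 ⇒ E=5.

Answer: A=0, C=4, E=5, K=7, L=8, Q=1, S=3, T=2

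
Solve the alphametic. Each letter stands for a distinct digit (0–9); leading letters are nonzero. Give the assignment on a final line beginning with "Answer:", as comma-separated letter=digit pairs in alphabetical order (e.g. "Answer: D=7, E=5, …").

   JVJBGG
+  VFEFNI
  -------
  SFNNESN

Step 1. [S] S is the leading digit of a 7-digit sum of two 6-digit numbers; the final carry is exactly 1, so S=1.
Step 2. [col 1: G + I ≡ N (mod 10)] column 1 (G + I ≡ N (mod 10), carry-in 0) doesn't pin I yet; pick I=6 and continue ⇒ I=6.
Step 3. [col 1: G + I ≡ N (mod 10)] column 1 (G + I ≡ N (mod 10), carry-in 0) doesn't pin N yet; pick N=3 and continue. So N=3.
Step 4. [col 1: G + I ≡ N (mod 10)] from column 1 (I=6, N=3, carry-in 0, digits 1,3,6 already taken and all letters distinct): G must equal 7, so G=7.
Step 5. [col 3: B + F ≡ E (mod 10)] no forcing yet in column 3 (carry-in 1); E=5 is free and consistent — try it ⇒ E=5.
Step 6. [col 3: B + F ≡ E (mod 10)] F=0 is one option consistent with column 3 (B + F ≡ E (mod 10), carry-in 1) — take it ⇒ F=0.
Step 7. [col 3: B + F ≡ E (mod 10)] from column 3 (F=0, E=5, carry-in 1, digits 0,1,3,5,6,7 already taken and all letters distinct): B must equal 4, so B=4.
Step 8. [col 4: J + E ≡ N (mod 10)] column 4: given E=5, N=3, carry-in 0, and digits 0,1,3,4,5,6,7 already taken and all letters distinct, J+E≡N (mod 10) forces J=8 ⇒ J=8.
Step 9. [col 5: V + F ≡ N (mod 10)] from column 5 (F=0, N=3, carry-in 1, digits 0,1,3,4,5,6,7,8 already taken and all letters distinct): V must equal 2, so V=2.

Answer: B=4, E=5, F=0, G=7, I=6, J=8, N=3, S=1, V=2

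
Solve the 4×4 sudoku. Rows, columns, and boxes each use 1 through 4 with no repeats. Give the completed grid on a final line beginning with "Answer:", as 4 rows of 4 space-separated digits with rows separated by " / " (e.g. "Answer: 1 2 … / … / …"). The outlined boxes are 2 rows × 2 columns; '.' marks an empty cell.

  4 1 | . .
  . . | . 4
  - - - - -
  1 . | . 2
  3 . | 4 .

Step 1. [r1c3∈{2,3}] r1c3 is the only open cell in row 1 admitting 2, so r1c3=2.
Step 2. [r2c2∈{2,3}] across col 2, 3 lands solely at r2c2, so r2c2=3.
Step 3. [r1c4∈{3}] only 3 remains possible at r1c4. So r1c4=3.
Step 4. [r3c3∈{3}] nothing but 3 survives at r3c3. So r3c3=3.
Step 5. [r4c4∈{1}] nothing but 1 survives at r4c4. So r4c4=1.
Step 6. [r3c2∈{4}] nothing but 4 survives at r3c2. So r3c2=4.
Step 7. [r2c1∈{2}] r2c1 has the single candidate 2 ⇒ r2c1=2.
Step 8. [r2c3∈{1}] nothing but 1 survives at r2c3 ⇒ r2c3=1.
Step 9. [r4c2∈{2}] r4c2 is down to just 2. So r4c2=2.

Answer: 4 1 2 3 / 2 3 1 4 / 1 4 3 2 / 3 2 4 1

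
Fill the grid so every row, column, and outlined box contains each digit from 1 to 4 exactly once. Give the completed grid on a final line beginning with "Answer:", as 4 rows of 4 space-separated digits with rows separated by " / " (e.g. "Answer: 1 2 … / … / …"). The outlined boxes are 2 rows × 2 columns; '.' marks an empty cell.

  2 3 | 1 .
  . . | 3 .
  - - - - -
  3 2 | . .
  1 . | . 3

Step 1. [r4c2∈{4}] r4c2 is down to just 4. So r4c2=4.
Step 2. [r1c4∈{4}] only 4 remains possible at r1c4. So r1c4=4.
Step 3. [r2c2∈{1}] nothing but 1 survives at r2c2 ⇒ r2c2=1.
Step 4. [r2c1∈{4}] r2c1 is down to just 4 ⇒ r2c1=4.
Step 5. [r3c3∈{4}] r3c3 is down to just 4, so r3c3=4.
Step 6. [r3c4∈{1}] r3c4's peers cover all but 1, so r3c4=1.
Step 7. [r2c4∈{2}] nothing but 2 survives at r2c4 ⇒ r2c4=2.
Step 8. [r4c3∈{2}] only 2 remains possible at r4c3, so r4c3=2.

Answer: 2 3 1 4 / 4 1 3 2 / 3 2 4 1 / 1 4 2 3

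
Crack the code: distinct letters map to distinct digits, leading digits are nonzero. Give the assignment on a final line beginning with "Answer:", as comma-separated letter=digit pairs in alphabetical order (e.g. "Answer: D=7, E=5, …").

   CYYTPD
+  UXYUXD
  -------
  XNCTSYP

Step 1. [col 1: D + D ≡ P (mod 10)] no forcing yet in column 1 (carry-in 0); P=2 is free and consistent — try it ⇒ P=2.
Step 2. [X] adding two 6-digit numbers gives at most 6+1 digits, and here it does — X is that final carry and must be 1, so X=1.
Step 3. [col 1: D + D ≡ P (mod 10)] from column 1 (P=2, carry-in 0, digits 1,2 already taken and all letters distinct): D must equal 6 ⇒ D=6.
Step 4. [col 2: P + X ≡ Y (mod 10)] in column 2 we have P+X≡Y with carry-in 1; given P=2, X=1 and digits 1,2,6 already taken and all letters distinct, that pins Y to 4, so Y=4.
Step 5. [col 3: T + U ≡ S (mod 10)] S=7 is one option consistent with column 3 (T + U ≡ S (mod 10), carry-in 0) — take it. So S=7.
Step 6. [col 3: T + U ≡ S (mod 10)] several values work for U in column 3 (T + U ≡ S (mod 10), carry-in 0); try U=8. So U=8.
Step 7. [col 3: T + U ≡ S (mod 10)] in column 3 we have T+U≡S with carry-in 0; given U=8, S=7 and digits 1,2,4,6,7,8 already taken and all letters distinct, that pins T to 9 ⇒ T=9.
Step 8. [col 5: Y + X ≡ C (mod 10)] column 5 reads Y+X+carry(0)=C with Y=4, X=1; with digits 1,2,4,6,7,8,9 already taken and all letters distinct, the only value for C is 5. So C=5.
Step 9. [col 6: C + U ≡ N (mod 10)] column 6: given C=5, U=8, carry-in 0, and digits 1,2,4,5,6,7,8,9 already taken and all letters distinct, C+U≡N (mod 10) forces N=3 ⇒ N=3.

Answer: C=5, D=6, N=3, P=2, S=7, T=9, U=8, X=1, Y=4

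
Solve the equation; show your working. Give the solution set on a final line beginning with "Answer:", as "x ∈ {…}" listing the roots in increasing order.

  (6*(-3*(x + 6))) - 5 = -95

Step 1. [(6*(-3*(x + 6))) - 5 = -95] add 5: x sits inside (… - 5) ⇒ sub: 6*(-3*(x + 6)) = -90.
Step 2. [6*(-3*(x + 6)) = -90] LHS = 6·(…); ÷6 both sides ⇒ div: -3*(x + 6) = -15.
Step 3. [-3*(x + 6) = -15] leading coefficient -3: divide by -3 ⇒ div: x + 6 = 5.
Step 4. [x + 6 = 5] the outer +6 inverts by subtracting 6 ⇒ sub: x = -1.

Answer: x ∈ {-1}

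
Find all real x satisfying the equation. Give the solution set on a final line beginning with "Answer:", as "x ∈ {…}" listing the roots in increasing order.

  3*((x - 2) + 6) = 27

Step 1. [3*((x - 2) + 6) = 27] 3·(inner) — divide through by 3. So div: (x - 2) + 6 = 9.
Step 2. [(x - 2) + 6 = 9] 6 comes off first (subtract 6), so sub: x - 2 = 3.
Step 3. [x - 2 = 3] -2 is outermost — add 2 both sides. So sub: x = 5.

Answer: x ∈ {5}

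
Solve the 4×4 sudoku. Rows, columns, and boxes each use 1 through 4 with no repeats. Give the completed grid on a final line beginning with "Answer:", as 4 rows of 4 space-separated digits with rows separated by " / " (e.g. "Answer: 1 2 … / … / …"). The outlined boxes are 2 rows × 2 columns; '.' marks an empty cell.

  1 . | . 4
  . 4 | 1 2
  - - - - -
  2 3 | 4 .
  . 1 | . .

Step 1. [r1c3∈{3}] nothing but 3 survives at r1c3, so r1c3=3.
Step 2. [r4c3∈{2}] nothing but 2 survives at r4c3 ⇒ r4c3=2.
Step 3. [r3c4∈{1}] r3c4's peers cover all but 1 ⇒ r3c4=1.
Step 4. [r2c1∈{3}] nothing but 3 survives at r2c1, so r2c1=3.
Step 5. [r1c2∈{2}] only 2 remains possible at r1c2 ⇒ r1c2=2.
Step 6. [r4c4∈{3}] r4c4 is down to just 3, so r4c4=3.
Step 7. [r4c1∈{4}] r4c1 has the single candidate 4, so r4c1=4.

Answer: 1 2 3 4 / 3 4 1 2 / 2 3 4 1 / 4 1 2 3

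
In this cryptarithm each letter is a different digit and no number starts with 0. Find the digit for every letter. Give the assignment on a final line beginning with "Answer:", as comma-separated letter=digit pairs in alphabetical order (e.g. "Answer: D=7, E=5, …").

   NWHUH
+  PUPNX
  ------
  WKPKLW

Step 1. [col 1: H + X ≡ W (mod 10)] several values work for H in column 1 (H + X ≡ W (mod 10), carry-in 0); try H=4 ⇒ H=4.
Step 2. [col 1: H + X ≡ W (mod 10)] W=1 is one option consistent with column 1 (H + X ≡ W (mod 10), carry-in 0) — take it. So W=1.
Step 3. [col 1: H + X ≡ W (mod 10)] column 1: given H=4, W=1, carry-in 0, and digits 1,4 already taken and all letters distinct, H+X≡W (mod 10) forces X=7 ⇒ X=7.
Step 4. [col 2: U + N ≡ L (mod 10)] column 2 (U + N ≡ L (mod 10), carry-in 1) doesn't pin N yet; pick N=5 and continue ⇒ N=5.
Step 5. [col 2: U + N ≡ L (mod 10)] column 2 (U + N ≡ L (mod 10), carry-in 1) doesn't pin L yet; pick L=2 and continue. So L=2.
Step 6. [col 2: U + N ≡ L (mod 10)] column 2 reads U+N+carry(1)=L with N=5, L=2; with digits 1,2,4,5,7 already taken and all letters distinct, the only value for U is 6, so U=6.
Step 7. [col 3: H + P ≡ K (mod 10)] column 3 (H + P ≡ K (mod 10), carry-in 1) doesn't pin P yet; pick P=8 and continue ⇒ P=8.
Step 8. [col 3: H + P ≡ K (mod 10)] from column 3 (H=4, P=8, carry-in 1, digits 1,2,4,5,6,7,8 already taken and all letters distinct): K must equal 3, so K=3.

Answer: H=4, K=3, L=2, N=5, P=8, U=6, W=1, X=7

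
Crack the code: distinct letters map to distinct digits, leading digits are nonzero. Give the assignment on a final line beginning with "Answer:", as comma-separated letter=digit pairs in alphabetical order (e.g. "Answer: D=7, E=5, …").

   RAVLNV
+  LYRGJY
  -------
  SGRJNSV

Step 1. [col 1: V + Y ≡ V (mod 10)] column 1: given nothing yet, carry-in 0, and all letters distinct, none taken yet, V+Y≡V (mod 10) forces Y=0 ⇒ Y=0.
Step 2. [col 1: V + Y ≡ V (mod 10)] no forcing yet in column 1 (carry-in 0); V=4 is free and consistent — try it, so V=4.
Step 3. [col 2: N + J ≡ S (mod 10)] N=9 is one option consistent with column 2 (N + J ≡ S (mod 10), carry-in 0) — take it. So N=9.
Step 4. [col 2: N + J ≡ S (mod 10)] J=2 is one option consistent with column 2 (N + J ≡ S (mod 10), carry-in 0) — take it ⇒ J=2.
Step 5. [col 2: N + J ≡ S (mod 10)] in column 2 we have N+J≡S with carry-in 0; given N=9, J=2 and digits 0,2,4,9 already taken and all letters distinct, that pins S to 1, so S=1.
Step 6. [col 3: L + G ≡ N (mod 10)] no forcing yet in column 3 (carry-in 1); G=3 is free and consistent — try it, so G=3.
Step 7. [col 3: L + G ≡ N (mod 10)] in column 3 we have L+G≡N with carry-in 1; given G=3, N=9 and digits 0,1,2,3,4,9 already taken and all letters distinct, that pins L to 5. So L=5.
Step 8. [col 4: V + R ≡ J (mod 10)] from column 4 (V=4, J=2, carry-in 0, digits 0,1,2,3,4,5,9 already taken and all letters distinct): R must equal 8 ⇒ R=8.
Step 9. [col 5: A + Y ≡ R (mod 10)] column 5 reads A+Y+carry(1)=R with Y=0, R=8; with digits 0,1,2,3,4,5,8,9 already taken and all letters distinct, the only value for A is 7, so A=7.

Answer: A=7, G=3, J=2, L=5, N=9, R=8, S=1, V=4, Y=0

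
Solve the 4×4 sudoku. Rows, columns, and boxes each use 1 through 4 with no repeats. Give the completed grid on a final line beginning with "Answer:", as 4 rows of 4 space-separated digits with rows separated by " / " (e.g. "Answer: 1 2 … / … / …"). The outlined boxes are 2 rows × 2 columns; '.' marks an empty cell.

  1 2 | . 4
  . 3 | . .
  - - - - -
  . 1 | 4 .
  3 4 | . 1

Step 1. [r2c4∈{2}] r2c4's peers cover all but 2, so r2c4=2.
Step 2. [r2c3∈{1}] only 1 remains possible at r2c3 ⇒ r2c3=1.
Step 3. [r3c1∈{2}] only 2 remains possible at r3c1 ⇒ r3c1=2.
Step 4. [r1c3∈{3}] r1c3 is down to just 3, so r1c3=3.
Step 5. [r4c3∈{2}] nothing but 2 survives at r4c3, so r4c3=2.
Step 6. [r2c1∈{4}] only 4 remains possible at r2c1. So r2c1=4.
Step 7. [r3c4∈{3}] r3c4 has the single candidate 3, so r3c4=3.

Answer: 1 2 3 4 / 4 3 1 2 / 2 1 4 3 / 3 4 2 1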